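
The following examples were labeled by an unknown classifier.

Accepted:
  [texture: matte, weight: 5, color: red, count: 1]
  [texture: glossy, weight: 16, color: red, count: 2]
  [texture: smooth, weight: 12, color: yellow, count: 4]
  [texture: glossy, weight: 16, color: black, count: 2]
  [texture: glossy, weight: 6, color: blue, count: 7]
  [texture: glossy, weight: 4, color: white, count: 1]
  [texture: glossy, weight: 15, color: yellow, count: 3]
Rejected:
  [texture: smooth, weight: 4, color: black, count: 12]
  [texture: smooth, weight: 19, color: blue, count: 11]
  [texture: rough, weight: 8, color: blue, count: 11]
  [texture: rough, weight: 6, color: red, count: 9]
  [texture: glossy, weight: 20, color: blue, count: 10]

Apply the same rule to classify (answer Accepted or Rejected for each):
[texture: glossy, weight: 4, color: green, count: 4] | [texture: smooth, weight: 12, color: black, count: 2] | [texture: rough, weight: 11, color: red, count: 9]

A rule that fits every label: count ≤ 7 — true of each 'Accepted' example, false of each 'Rejected' one.
Accepted: [texture: glossy, weight: 4, color: green, count: 4], since count = 4.
Accepted: [texture: smooth, weight: 12, color: black, count: 2], since count = 2.
Rejected: [texture: rough, weight: 11, color: red, count: 9], since count = 9.

Accepted, Accepted, Rejected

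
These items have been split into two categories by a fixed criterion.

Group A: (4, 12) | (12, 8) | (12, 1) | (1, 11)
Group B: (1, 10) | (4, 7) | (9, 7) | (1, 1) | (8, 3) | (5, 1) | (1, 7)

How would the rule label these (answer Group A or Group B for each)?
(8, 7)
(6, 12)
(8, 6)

The distinguishing property — max ≥ 11 — holds for all the 'Group A' cases and none of the 'Group B' cases.
(8, 7) — max 8, hence Group B.
(6, 12) — max 12, hence Group A.
(8, 6) — max 8, hence Group B.

Group B, Group A, Group B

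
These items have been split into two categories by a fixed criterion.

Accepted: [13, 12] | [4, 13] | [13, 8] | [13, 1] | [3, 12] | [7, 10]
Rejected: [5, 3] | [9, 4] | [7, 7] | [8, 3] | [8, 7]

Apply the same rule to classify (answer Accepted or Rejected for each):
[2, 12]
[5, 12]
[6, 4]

Accepted, Accepted, Rejected

Rule: max ≥ 10. This holds for each 'Accepted' example and fails for each 'Rejected' one.
[2, 12]: max 12, meets the rule → Accepted. [5, 12]: max 12, meets the rule → Accepted. [6, 4]: max 6, does not satisfy this → Rejected.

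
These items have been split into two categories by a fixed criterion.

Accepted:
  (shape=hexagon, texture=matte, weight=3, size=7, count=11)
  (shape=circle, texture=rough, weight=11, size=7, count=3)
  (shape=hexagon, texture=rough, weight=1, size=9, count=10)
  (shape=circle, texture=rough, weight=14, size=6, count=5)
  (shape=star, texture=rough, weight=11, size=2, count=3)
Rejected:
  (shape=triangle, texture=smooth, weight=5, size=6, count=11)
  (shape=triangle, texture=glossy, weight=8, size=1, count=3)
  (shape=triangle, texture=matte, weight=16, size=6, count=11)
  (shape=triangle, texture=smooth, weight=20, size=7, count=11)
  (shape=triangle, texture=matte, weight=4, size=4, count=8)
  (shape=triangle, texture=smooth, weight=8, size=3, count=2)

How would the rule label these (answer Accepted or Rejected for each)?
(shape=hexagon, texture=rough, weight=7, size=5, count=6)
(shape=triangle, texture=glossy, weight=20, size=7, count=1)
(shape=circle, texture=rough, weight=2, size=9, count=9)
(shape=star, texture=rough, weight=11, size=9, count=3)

The pattern is that an item is 'Accepted' exactly when: shape is not triangle.
(shape=hexagon, texture=rough, weight=7, size=5, count=6): Accepted (shape is hexagon).
(shape=triangle, texture=glossy, weight=20, size=7, count=1): Rejected (shape is triangle).
(shape=circle, texture=rough, weight=2, size=9, count=9): Accepted (shape is circle).
(shape=star, texture=rough, weight=11, size=9, count=3): Accepted (shape is star).

Accepted, Rejected, Accepted, Accepted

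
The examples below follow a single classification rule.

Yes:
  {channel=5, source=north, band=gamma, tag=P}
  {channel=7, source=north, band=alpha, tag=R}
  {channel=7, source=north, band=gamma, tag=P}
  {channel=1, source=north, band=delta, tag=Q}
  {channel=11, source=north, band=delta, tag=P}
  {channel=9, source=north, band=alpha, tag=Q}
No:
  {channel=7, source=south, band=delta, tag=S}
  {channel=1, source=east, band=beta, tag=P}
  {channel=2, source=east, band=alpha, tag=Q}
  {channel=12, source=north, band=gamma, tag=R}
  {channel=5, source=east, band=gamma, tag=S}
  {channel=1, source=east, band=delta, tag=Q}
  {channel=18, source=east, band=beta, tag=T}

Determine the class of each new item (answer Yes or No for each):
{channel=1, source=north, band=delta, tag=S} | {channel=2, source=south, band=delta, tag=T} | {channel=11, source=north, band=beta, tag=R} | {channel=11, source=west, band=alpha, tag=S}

Yes, No, Yes, No

The distinguishing property — source is north AND channel ≤ 11 — holds for all the 'Yes' cases and none of the 'No' cases.
{channel=1, source=north, band=delta, tag=S} — source is north, channel = 1, hence Yes. {channel=2, source=south, band=delta, tag=T} — source is south, channel = 2, hence No. {channel=11, source=north, band=beta, tag=R} — source is north, channel = 11, hence Yes. {channel=11, source=west, band=alpha, tag=S} — source is west, channel = 11, hence No.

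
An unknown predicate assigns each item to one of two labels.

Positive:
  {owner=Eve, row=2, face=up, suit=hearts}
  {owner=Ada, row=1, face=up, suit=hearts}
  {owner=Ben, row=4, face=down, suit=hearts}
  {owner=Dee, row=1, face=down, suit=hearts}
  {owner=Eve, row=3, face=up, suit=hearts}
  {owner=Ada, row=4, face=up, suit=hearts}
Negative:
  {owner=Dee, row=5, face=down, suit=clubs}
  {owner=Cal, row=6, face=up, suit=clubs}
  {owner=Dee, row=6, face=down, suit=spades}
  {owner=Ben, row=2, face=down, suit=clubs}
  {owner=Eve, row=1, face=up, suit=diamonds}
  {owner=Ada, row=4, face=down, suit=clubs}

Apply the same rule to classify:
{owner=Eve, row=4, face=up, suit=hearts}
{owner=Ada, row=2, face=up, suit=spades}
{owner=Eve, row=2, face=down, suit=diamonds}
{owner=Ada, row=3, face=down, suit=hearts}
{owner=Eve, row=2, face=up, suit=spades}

The classifier is using: suit is hearts.
{owner=Eve, row=4, face=up, suit=hearts} — suit is hearts, hence Positive. {owner=Ada, row=2, face=up, suit=spades} — suit is spades, hence Negative. {owner=Eve, row=2, face=down, suit=diamonds} — suit is diamonds, hence Negative. {owner=Ada, row=3, face=down, suit=hearts} — suit is hearts, hence Positive. {owner=Eve, row=2, face=up, suit=spades} — suit is spades, hence Negative.

Positive, Negative, Negative, Positive, Negative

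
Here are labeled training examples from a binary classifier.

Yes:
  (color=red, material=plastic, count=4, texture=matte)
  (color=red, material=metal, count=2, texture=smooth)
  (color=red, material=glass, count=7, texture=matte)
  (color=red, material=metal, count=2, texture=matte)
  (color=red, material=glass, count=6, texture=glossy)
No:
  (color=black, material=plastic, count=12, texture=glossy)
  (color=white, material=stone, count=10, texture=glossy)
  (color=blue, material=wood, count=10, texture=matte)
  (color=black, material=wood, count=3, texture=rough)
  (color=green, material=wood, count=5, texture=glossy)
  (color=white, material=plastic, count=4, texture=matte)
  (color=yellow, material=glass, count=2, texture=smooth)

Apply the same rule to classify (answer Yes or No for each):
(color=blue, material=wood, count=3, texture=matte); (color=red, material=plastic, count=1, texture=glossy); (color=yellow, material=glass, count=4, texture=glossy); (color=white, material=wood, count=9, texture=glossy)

One predicate separates the groups cleanly: color is red.
(color=blue, material=wood, count=3, texture=matte): color is blue — doesn't match, so No.
(color=red, material=plastic, count=1, texture=glossy): color is red — satisfies this, so Yes.
(color=yellow, material=glass, count=4, texture=glossy): color is yellow — doesn't match, so No.
(color=white, material=wood, count=9, texture=glossy): color is white — doesn't match, so No.

No, Yes, No, No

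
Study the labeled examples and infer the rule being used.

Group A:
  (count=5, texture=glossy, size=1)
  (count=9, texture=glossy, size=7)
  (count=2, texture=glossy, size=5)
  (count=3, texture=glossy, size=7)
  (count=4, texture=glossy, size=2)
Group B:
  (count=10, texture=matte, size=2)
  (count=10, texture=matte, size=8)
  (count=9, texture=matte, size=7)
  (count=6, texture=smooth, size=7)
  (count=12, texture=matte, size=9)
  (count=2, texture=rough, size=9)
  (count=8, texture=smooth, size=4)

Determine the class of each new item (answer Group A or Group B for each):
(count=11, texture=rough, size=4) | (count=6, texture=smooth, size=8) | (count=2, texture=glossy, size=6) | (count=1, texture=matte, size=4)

A rule that fits every label: texture is glossy — true of each 'Group A' example, false of each 'Group B' one.

Group B, Group B, Group A, Group B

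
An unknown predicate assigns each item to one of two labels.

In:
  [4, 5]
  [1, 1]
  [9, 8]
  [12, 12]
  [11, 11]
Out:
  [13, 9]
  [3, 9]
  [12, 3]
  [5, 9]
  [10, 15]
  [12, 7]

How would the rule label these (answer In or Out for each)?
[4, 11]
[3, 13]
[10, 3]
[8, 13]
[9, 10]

One predicate separates the groups cleanly: |first − second| ≤ 1.

Out, Out, Out, Out, In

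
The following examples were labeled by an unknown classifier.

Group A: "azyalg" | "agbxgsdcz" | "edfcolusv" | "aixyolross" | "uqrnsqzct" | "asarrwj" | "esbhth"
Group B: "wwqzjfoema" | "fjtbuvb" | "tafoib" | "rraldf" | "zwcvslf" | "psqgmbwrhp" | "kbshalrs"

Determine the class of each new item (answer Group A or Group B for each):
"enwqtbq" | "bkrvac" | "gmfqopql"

The simplest hypothesis consistent with all the labels is: starts with a vowel.
"enwqtbq": starts with 'e' — passes, so Group A. "bkrvac": starts with 'b' — fails the rule, so Group B. "gmfqopql": starts with 'g' — fails the rule, so Group B.

Group A, Group B, Group B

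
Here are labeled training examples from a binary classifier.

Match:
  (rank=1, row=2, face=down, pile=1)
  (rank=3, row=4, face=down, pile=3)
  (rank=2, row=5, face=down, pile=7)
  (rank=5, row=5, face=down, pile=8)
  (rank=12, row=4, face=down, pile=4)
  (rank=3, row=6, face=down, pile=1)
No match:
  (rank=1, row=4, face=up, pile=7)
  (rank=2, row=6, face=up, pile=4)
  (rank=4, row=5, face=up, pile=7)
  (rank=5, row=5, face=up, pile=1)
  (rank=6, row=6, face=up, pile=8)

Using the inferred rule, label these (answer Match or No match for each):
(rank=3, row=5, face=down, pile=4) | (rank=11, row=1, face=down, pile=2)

Match, Match

The rule appears to be: face is down.
(rank=3, row=5, face=down, pile=4) → face is down → Match. (rank=11, row=1, face=down, pile=2) → face is down → Match.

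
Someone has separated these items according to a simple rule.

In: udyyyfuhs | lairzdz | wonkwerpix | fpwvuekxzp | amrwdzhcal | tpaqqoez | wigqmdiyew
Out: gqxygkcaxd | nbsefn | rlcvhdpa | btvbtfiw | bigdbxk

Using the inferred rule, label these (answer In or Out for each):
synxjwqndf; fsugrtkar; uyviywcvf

The rule appears to be: has ≥ 2 vowels.
synxjwqndf: 0 vowels — lacks this property, so Out.
fsugrtkar: 2 vowels — has this property, so In.
uyviywcvf: 2 vowels — has this property, so In.

Out, In, In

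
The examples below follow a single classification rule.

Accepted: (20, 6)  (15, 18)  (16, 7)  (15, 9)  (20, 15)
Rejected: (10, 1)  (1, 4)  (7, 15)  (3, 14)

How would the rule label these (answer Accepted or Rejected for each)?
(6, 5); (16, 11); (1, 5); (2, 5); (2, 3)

Rule: sum ≥ 23. This holds for each 'Accepted' example and fails for each 'Rejected' one.
(6, 5): Rejected (6+5 = 11).
(16, 11): Accepted (16+11 = 27).
(1, 5): Rejected (1+5 = 6).
(2, 5): Rejected (2+5 = 7).
(2, 3): Rejected (2+3 = 5).

Rejected, Accepted, Rejected, Rejected, Rejected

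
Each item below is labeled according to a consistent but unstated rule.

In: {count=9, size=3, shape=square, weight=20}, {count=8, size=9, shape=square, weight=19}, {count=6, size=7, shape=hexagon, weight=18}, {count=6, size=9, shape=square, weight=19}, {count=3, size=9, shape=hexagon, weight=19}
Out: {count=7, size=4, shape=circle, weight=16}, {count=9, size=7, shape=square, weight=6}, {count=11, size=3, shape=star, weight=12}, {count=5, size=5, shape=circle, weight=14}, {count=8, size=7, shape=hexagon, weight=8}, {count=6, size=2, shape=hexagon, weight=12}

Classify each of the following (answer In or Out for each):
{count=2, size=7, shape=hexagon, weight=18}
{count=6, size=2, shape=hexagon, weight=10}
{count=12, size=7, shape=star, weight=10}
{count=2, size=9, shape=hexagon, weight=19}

In, Out, Out, In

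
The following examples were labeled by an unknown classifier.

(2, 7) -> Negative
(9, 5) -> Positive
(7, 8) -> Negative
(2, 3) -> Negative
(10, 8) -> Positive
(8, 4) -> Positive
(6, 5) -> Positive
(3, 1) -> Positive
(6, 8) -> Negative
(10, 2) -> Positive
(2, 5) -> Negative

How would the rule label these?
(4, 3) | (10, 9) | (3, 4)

Positive, Positive, Negative

Every 'Positive' example satisfies: first > second. None of the 'Negative' examples do.
(4, 3): 4 > 3 — checks out, so Positive. (10, 9): 10 > 9 — checks out, so Positive. (3, 4): 3 < 4 — lacks this property, so Negative.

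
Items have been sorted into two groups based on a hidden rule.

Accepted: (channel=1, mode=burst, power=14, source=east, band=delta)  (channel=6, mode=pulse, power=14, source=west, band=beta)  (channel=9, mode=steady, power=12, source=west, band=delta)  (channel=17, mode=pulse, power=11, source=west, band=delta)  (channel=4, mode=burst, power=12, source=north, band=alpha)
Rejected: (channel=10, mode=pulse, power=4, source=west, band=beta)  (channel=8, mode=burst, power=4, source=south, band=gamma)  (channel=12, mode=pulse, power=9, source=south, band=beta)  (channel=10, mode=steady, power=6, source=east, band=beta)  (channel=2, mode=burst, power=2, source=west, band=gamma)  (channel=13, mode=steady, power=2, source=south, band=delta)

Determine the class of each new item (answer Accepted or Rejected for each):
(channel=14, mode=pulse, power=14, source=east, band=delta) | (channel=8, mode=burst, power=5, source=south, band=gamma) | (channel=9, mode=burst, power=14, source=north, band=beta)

Accepted, Rejected, Accepted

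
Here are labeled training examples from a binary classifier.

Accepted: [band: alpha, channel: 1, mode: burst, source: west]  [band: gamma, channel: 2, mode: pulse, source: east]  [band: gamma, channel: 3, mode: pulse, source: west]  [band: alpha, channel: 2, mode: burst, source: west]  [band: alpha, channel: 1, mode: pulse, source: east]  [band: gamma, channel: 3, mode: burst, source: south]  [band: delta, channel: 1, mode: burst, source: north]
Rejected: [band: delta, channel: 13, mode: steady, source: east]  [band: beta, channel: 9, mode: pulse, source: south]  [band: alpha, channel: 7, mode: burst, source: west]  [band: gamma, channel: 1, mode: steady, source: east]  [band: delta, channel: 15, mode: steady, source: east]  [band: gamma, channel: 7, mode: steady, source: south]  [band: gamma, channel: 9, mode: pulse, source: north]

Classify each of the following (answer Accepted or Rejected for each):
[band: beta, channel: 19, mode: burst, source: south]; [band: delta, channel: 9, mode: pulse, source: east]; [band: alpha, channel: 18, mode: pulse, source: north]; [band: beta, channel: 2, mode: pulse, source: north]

Rejected, Rejected, Rejected, Accepted

A rule that fits every label: mode is not steady AND channel ≤ 3 — true of each 'Accepted' example, false of each 'Rejected' one.
[band: beta, channel: 19, mode: burst, source: south]: Rejected (mode is burst, channel = 19).
[band: delta, channel: 9, mode: pulse, source: east]: Rejected (mode is pulse, channel = 9).
[band: alpha, channel: 18, mode: pulse, source: north]: Rejected (mode is pulse, channel = 18).
[band: beta, channel: 2, mode: pulse, source: north]: Accepted (mode is pulse, channel = 2).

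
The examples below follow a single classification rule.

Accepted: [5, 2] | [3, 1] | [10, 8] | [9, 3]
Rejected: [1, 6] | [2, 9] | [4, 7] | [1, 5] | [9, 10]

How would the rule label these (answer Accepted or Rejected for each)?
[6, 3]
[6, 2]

Accepted, Accepted

The distinguishing property — first > second — holds for all the 'Accepted' cases and none of the 'Rejected' cases.
[6, 3]: Accepted (6 > 3). [6, 2]: Accepted (6 > 2).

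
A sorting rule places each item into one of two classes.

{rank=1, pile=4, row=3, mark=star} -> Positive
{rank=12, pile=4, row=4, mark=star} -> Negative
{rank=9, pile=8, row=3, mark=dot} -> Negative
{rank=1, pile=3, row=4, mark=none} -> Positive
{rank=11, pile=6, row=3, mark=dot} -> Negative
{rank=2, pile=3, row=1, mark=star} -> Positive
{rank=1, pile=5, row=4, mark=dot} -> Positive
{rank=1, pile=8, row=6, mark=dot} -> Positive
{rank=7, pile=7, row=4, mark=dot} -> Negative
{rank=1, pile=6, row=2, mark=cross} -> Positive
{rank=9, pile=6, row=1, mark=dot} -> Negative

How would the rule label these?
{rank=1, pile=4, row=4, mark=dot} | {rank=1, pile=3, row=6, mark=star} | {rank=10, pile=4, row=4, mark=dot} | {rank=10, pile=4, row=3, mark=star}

Positive, Positive, Negative, Negative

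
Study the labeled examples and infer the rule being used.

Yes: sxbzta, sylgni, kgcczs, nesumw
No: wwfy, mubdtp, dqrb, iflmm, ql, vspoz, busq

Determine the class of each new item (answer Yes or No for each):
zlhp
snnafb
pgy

The rule appears to be: length 6 AND contains 's'.
No: zlhp, since length 4, no 's'. Yes: snnafb, since length 6, has 's'. No: pgy, since length 3, no 's'.

No, Yes, No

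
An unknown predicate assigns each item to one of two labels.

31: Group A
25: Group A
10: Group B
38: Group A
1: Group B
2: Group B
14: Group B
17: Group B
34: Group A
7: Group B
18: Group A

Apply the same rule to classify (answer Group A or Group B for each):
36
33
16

The simplest hypothesis consistent with all the labels is: at least 18.
Group A: 36, since 36 ≥ 18. Group A: 33, since 33 ≥ 18. Group B: 16, since 16 < 18.

Group A, Group A, Group B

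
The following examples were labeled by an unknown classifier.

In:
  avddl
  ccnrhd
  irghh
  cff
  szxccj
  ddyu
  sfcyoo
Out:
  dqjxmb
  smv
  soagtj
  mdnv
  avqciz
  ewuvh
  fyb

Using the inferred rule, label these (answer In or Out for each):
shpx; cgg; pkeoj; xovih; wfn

Out, In, Out, Out, Out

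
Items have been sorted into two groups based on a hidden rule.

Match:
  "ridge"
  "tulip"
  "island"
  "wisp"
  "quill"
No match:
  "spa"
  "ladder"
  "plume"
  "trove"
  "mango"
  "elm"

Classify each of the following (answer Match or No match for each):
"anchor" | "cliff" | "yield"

The distinguishing property — contains 'i' — holds for all the 'Match' cases and none of the 'No match' cases.
No match: "anchor", since no 'i'.
Match: "cliff", since has 'i'.
Match: "yield", since has 'i'.

No match, Match, Match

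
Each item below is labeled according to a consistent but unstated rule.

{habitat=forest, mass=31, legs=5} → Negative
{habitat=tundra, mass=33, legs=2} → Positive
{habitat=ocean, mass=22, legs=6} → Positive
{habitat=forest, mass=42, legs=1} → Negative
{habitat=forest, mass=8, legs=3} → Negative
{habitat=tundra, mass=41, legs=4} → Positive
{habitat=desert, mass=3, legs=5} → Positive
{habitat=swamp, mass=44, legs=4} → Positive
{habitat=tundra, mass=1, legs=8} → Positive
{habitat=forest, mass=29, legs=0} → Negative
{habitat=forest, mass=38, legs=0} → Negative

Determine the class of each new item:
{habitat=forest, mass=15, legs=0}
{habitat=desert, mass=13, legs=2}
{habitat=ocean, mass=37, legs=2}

Negative, Positive, Positive

The distinguishing property — habitat is not forest — holds for all the 'Positive' cases and none of the 'Negative' cases.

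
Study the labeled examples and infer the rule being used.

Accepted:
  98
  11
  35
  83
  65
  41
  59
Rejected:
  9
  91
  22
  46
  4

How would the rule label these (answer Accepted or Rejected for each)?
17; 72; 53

The common property of the 'Accepted' items is: ≡ 2 (mod 3). No 'Rejected' item has it.
17 — 17 mod 3 = 2, hence Accepted. 72 — 72 mod 3 = 0, hence Rejected. 53 — 53 mod 3 = 2, hence Accepted.

Accepted, Rejected, Accepted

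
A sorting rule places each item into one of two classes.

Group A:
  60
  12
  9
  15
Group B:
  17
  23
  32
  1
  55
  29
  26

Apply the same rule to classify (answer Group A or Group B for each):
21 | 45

One predicate separates the groups cleanly: multiple of 3.
21: Group A (21 = 3·7).
45: Group A (45 = 3·15).

Group A, Group A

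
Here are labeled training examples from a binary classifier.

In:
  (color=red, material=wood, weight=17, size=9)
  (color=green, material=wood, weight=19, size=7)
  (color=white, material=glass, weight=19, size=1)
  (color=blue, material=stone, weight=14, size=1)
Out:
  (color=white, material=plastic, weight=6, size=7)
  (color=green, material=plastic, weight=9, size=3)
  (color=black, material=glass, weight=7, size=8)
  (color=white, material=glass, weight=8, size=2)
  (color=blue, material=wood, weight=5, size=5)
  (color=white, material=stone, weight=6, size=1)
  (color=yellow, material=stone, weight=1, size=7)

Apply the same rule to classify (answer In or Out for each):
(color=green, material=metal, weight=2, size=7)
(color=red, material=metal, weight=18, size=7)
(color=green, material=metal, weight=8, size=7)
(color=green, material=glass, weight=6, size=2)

Out, In, Out, Out

The simplest hypothesis consistent with all the labels is: weight ≥ 14.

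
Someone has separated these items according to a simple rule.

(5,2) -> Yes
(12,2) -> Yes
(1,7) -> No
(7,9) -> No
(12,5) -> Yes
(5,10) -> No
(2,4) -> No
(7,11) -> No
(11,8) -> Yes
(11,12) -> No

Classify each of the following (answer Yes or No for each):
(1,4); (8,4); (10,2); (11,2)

No, Yes, Yes, Yes

The common property of the 'Yes' items is: first > second. No 'No' item has it.
(1,4) — 1 < 4, hence No. (8,4) — 8 > 4, hence Yes. (10,2) — 10 > 2, hence Yes. (11,2) — 11 > 2, hence Yes.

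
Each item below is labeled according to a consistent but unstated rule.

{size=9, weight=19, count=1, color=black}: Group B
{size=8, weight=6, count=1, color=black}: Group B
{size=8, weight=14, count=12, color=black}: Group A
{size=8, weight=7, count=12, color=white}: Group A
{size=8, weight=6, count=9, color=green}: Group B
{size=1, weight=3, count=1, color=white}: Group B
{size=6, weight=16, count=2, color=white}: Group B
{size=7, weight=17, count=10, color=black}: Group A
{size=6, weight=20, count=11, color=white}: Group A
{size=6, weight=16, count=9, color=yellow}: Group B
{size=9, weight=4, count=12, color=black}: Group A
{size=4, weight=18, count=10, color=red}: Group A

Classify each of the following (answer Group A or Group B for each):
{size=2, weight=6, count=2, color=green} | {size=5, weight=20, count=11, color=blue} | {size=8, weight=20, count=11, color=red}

The simplest hypothesis consistent with all the labels is: count ≥ 10.

Group B, Group A, Group A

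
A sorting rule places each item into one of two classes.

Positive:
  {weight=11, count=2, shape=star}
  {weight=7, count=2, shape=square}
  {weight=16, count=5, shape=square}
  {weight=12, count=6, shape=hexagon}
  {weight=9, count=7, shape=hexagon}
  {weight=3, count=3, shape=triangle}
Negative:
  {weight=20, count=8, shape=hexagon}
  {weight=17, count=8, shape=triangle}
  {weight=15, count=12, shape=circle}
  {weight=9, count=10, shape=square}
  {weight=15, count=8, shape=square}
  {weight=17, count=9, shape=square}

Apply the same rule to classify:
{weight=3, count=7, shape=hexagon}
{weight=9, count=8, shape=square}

Positive, Negative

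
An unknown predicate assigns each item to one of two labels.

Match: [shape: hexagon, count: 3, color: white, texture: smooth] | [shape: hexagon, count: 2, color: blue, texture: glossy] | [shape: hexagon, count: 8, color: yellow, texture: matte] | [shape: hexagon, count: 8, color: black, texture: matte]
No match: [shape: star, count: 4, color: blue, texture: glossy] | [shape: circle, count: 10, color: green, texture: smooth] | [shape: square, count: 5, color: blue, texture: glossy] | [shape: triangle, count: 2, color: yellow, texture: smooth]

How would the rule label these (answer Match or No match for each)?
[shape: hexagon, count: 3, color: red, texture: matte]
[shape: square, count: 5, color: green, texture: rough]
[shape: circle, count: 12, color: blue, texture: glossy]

Match, No match, No match

Comparing the two groups points to one rule — shape is hexagon.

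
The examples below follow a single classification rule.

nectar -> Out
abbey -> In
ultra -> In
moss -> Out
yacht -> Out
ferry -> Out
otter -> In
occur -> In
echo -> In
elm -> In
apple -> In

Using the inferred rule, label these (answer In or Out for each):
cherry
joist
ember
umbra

Checking candidate rules against both groups, what survives is: starts with a vowel.
cherry → starts with 'c' → Out. joist → starts with 'j' → Out. ember → starts with 'e' → In. umbra → starts with 'u' → In.

Out, Out, In, In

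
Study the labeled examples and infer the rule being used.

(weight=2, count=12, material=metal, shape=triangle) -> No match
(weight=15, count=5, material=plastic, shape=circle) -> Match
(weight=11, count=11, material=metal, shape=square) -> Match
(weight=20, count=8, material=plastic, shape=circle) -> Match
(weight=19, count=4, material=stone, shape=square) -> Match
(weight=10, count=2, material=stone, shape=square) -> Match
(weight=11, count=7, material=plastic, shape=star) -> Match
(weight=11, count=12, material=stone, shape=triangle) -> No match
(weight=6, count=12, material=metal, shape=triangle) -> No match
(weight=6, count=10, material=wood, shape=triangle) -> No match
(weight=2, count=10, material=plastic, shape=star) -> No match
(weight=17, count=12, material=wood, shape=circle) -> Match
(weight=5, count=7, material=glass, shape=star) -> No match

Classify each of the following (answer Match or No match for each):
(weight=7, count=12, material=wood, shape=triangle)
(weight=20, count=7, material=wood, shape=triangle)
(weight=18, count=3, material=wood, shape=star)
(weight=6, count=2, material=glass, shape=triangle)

The classifier is using: shape is not triangle AND weight ≥ 6.
(weight=7, count=12, material=wood, shape=triangle): shape is triangle, weight = 7, fails the rule → No match.
(weight=20, count=7, material=wood, shape=triangle): shape is triangle, weight = 20, fails the rule → No match.
(weight=18, count=3, material=wood, shape=star): shape is star, weight = 18, has this property → Match.
(weight=6, count=2, material=glass, shape=triangle): shape is triangle, weight = 6, fails the rule → No match.

No match, No match, Match, No match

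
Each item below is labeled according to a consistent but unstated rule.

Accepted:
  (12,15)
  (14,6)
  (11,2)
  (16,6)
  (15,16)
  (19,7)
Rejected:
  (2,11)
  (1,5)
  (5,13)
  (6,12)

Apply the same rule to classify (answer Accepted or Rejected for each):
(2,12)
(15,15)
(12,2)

All 'Accepted' examples share one property — first ≥ 7 — and every 'Rejected' example lacks it.
(2,12): first 2 — doesn't qualify, so Rejected. (15,15): first 15 — satisfies this, so Accepted. (12,2): first 12 — satisfies this, so Accepted.

Rejected, Accepted, Accepted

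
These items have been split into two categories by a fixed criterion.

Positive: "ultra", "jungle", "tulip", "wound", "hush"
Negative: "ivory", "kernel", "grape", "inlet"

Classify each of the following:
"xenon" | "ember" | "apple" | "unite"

Negative, Negative, Negative, Positive

The rule appears to be: contains 'u'.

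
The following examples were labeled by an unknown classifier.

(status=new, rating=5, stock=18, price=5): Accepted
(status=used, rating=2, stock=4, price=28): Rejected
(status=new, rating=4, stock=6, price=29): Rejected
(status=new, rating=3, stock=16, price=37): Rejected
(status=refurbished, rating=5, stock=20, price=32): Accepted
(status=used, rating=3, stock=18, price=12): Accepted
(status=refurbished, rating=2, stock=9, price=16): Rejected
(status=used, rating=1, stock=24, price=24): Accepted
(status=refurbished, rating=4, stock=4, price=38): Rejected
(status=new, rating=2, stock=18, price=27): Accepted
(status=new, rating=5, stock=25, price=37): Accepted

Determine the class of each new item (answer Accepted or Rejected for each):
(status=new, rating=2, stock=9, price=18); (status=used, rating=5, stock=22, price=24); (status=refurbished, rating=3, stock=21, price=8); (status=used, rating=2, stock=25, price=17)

The simplest hypothesis consistent with all the labels is: stock ≥ 18.
(status=new, rating=2, stock=9, price=18) → stock = 9 → Rejected.
(status=used, rating=5, stock=22, price=24) → stock = 22 → Accepted.
(status=refurbished, rating=3, stock=21, price=8) → stock = 21 → Accepted.
(status=used, rating=2, stock=25, price=17) → stock = 25 → Accepted.

Rejected, Accepted, Accepted, Accepted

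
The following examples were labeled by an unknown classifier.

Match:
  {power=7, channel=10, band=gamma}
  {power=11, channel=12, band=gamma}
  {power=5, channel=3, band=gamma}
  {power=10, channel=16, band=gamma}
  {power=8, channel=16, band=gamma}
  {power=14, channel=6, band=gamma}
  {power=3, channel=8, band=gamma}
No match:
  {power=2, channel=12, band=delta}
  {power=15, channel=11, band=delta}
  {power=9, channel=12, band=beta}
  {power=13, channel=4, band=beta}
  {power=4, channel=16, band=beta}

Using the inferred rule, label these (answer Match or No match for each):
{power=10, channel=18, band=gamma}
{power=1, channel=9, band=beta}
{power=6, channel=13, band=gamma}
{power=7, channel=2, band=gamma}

Comparing the two groups points to one rule — band is gamma.
Match: {power=10, channel=18, band=gamma}, since band is gamma. No match: {power=1, channel=9, band=beta}, since band is beta. Match: {power=6, channel=13, band=gamma}, since band is gamma. Match: {power=7, channel=2, band=gamma}, since band is gamma.

Match, No match, Match, Match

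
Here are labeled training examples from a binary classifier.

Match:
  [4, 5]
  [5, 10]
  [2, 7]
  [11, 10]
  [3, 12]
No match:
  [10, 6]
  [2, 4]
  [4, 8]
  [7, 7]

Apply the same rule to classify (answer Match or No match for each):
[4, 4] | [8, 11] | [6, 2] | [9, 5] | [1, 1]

The rule appears to be: sum is odd.

No match, Match, No match, No match, No match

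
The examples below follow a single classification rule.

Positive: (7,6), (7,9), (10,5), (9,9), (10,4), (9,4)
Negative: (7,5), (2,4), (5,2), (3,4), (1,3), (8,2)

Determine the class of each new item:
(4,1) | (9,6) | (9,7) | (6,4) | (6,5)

Negative, Positive, Positive, Negative, Negative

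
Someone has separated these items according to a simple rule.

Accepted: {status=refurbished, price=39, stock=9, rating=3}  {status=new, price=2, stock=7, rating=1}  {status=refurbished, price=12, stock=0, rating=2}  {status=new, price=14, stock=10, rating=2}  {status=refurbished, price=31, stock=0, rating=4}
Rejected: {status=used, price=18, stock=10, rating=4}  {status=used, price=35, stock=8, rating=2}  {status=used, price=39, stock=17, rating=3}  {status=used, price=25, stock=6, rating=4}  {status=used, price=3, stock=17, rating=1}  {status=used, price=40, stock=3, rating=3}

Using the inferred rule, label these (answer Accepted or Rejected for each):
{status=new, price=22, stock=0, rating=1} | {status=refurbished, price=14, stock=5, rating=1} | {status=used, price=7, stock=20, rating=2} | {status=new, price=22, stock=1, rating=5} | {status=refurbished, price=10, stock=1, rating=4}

The common property of the 'Accepted' items is: status is not used. No 'Rejected' item has it.
{status=new, price=22, stock=0, rating=1} → status is new → Accepted.
{status=refurbished, price=14, stock=5, rating=1} → status is refurbished → Accepted.
{status=used, price=7, stock=20, rating=2} → status is used → Rejected.
{status=new, price=22, stock=1, rating=5} → status is new → Accepted.
{status=refurbished, price=10, stock=1, rating=4} → status is refurbished → Accepted.

Accepted, Accepted, Rejected, Accepted, Accepted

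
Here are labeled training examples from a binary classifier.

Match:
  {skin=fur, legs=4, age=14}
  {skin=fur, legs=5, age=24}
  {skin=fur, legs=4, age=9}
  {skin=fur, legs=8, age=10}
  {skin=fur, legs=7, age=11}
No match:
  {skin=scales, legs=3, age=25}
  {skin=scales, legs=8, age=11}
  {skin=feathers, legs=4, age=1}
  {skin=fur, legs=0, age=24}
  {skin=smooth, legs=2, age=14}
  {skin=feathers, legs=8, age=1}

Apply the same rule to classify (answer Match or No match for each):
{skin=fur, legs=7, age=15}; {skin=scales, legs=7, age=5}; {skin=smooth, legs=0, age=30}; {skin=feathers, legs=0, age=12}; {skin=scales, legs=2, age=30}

The pattern is that an item is 'Match' exactly when: skin is fur AND legs ≥ 2.

Match, No match, No match, No match, No match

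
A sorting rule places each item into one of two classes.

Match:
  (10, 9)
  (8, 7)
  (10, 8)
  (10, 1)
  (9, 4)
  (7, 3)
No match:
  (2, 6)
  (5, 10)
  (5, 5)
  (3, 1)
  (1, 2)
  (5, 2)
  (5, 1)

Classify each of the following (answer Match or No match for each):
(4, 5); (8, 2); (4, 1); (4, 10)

Every 'Match' example satisfies: first ≥ 6. None of the 'No match' examples do.
(4, 5): first 4 — fails the rule, so No match.
(8, 2): first 8 — meets the rule, so Match.
(4, 1): first 4 — fails the rule, so No match.
(4, 10): first 4 — fails the rule, so No match.

No match, Match, No match, No match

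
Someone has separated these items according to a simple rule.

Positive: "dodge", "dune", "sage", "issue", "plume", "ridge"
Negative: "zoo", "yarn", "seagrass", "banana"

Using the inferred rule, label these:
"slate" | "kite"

Positive, Positive

'Positive' ⟺ ends with 'e'.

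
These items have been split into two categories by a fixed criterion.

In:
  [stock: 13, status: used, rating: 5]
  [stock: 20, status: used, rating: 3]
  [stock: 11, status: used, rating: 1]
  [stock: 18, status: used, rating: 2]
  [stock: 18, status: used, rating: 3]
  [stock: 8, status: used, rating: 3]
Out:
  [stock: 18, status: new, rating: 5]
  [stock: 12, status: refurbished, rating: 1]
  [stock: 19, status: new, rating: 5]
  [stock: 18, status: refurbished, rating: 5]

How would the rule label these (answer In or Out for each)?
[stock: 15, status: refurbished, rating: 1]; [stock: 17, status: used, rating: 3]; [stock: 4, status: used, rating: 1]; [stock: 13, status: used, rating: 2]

Out, In, In, In

Looking at the examples, the only property every 'In' case has and every 'Out' case lacks is: status is used.
[stock: 15, status: refurbished, rating: 1]: status is refurbished — lacks this property, so Out.
[stock: 17, status: used, rating: 3]: status is used — fits, so In.
[stock: 4, status: used, rating: 1]: status is used — fits, so In.
[stock: 13, status: used, rating: 2]: status is used — fits, so In.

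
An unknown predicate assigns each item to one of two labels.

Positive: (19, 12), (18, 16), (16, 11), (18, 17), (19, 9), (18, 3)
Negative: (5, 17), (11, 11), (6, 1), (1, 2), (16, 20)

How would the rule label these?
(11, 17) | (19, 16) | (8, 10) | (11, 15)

Negative, Positive, Negative, Negative

The rule appears to be: first > second AND sum ≥ 21.
Negative: (11, 17), since 11 < 17, 11+17 = 28. Positive: (19, 16), since 19 > 16, 19+16 = 35. Negative: (8, 10), since 8 < 10, 8+10 = 18. Negative: (11, 15), since 11 < 15, 11+15 = 26.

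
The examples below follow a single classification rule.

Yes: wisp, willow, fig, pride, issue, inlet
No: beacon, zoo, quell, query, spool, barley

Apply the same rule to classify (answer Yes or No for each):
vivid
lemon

One predicate separates the groups cleanly: contains 'i'.
vivid: has 'i', matches → Yes.
lemon: no 'i', fails the rule → No.

Yes, No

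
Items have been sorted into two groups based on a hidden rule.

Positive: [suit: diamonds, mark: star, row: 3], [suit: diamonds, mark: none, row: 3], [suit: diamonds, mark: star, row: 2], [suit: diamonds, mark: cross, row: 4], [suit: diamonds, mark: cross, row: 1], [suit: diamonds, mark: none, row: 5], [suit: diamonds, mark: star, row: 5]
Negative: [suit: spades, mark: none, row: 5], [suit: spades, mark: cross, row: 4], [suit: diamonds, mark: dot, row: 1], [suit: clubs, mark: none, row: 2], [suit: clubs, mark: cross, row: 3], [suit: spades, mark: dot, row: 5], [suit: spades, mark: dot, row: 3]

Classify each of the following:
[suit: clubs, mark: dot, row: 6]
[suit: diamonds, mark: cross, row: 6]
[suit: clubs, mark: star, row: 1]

Negative, Positive, Negative

The simplest hypothesis consistent with all the labels is: suit is diamonds AND mark is not dot.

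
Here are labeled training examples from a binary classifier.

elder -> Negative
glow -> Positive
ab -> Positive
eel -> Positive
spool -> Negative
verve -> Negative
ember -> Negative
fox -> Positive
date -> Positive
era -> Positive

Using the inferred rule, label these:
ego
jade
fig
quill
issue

Positive, Positive, Positive, Negative, Negative

All 'Positive' examples share one property — length ≤ 4 — and every 'Negative' example lacks it.
ego: Positive (length 3).
jade: Positive (length 4).
fig: Positive (length 3).
quill: Negative (length 5).
issue: Negative (length 5).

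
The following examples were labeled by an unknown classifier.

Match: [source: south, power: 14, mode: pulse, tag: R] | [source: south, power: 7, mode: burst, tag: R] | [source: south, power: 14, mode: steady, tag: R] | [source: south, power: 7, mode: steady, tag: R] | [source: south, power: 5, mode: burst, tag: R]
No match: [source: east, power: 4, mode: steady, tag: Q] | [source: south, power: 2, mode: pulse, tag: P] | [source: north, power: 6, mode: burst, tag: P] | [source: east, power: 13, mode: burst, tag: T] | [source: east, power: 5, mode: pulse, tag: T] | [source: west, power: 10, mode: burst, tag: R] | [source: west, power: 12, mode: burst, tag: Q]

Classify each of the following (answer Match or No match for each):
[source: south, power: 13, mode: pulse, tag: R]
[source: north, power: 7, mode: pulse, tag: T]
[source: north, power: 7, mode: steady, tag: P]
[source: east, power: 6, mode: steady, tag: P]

The pattern is that an item is 'Match' exactly when: source is south AND tag is R.

Match, No match, No match, No match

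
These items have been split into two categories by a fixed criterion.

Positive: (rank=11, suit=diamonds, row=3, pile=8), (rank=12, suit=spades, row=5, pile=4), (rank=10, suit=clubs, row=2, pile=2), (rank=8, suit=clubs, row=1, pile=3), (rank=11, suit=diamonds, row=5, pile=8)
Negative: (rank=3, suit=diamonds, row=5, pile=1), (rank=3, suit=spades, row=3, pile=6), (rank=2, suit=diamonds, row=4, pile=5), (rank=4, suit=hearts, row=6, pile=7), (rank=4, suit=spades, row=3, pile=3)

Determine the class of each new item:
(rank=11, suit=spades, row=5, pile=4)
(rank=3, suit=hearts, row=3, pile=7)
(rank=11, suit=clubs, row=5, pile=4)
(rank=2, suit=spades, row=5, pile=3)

Positive, Negative, Positive, Negative

All 'Positive' examples share one property — rank ≥ 8 — and every 'Negative' example lacks it.
(rank=11, suit=spades, row=5, pile=4): rank = 11 — checks out, so Positive. (rank=3, suit=hearts, row=3, pile=7): rank = 3 — fails this test, so Negative. (rank=11, suit=clubs, row=5, pile=4): rank = 11 — checks out, so Positive. (rank=2, suit=spades, row=5, pile=3): rank = 2 — fails this test, so Negative.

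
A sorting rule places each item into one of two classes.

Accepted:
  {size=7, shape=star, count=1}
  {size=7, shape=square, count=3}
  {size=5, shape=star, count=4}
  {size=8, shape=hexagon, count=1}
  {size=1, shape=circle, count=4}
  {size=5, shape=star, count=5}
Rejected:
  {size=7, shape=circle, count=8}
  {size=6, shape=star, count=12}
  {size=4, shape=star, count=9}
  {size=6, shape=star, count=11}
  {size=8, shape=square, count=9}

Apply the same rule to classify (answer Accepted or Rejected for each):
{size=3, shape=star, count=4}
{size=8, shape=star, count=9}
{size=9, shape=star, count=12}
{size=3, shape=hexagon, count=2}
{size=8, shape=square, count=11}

Rule: count ≤ 5. This holds for each 'Accepted' example and fails for each 'Rejected' one.
{size=3, shape=star, count=4}: count = 4, qualifies → Accepted. {size=8, shape=star, count=9}: count = 9, doesn't qualify → Rejected. {size=9, shape=star, count=12}: count = 12, doesn't qualify → Rejected. {size=3, shape=hexagon, count=2}: count = 2, qualifies → Accepted. {size=8, shape=square, count=11}: count = 11, doesn't qualify → Rejected.

Accepted, Rejected, Rejected, Accepted, Rejected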